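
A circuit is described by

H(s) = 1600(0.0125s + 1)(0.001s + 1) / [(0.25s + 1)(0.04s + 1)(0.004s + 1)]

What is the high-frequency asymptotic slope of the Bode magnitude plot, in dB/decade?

-20 dB/decade

Each pole contributes −20 dB/decade at high frequency; each zero contributes +20 dB/decade.
Net: 2 zero(s) − 3 pole(s) → -20 dB/decade.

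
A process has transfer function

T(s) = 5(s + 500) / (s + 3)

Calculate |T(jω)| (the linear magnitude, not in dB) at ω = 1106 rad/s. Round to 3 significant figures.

5.49

At s = jω = j1106:
zero (s+500): 500 + j1106 → |·| = √(500²+1106²) = √1473236 ≈ 1213.8, ∠ = arctan(1106/500) ≈ 65.67°
pole (s+3): 3 + j1106 → |·| = √(3²+1106²) = √1223245 ≈ 1106, ∠ = arctan(1106/3) ≈ 89.84°
|T| = 5 · 1213.8 / 1106 ≈ 5.4873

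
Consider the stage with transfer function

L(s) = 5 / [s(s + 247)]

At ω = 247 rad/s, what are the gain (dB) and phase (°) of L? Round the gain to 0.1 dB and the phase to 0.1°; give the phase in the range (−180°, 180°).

At s = jω = j247:
pole (s+247): 247 + j247 → |·| = √(247²+247²) = √122018 ≈ 349.31, ∠ = arctan(247/247) ≈ 45.00°
pole at origin: |s| = 247, ∠ = 90.00° (in denominator)
|L| = 5 / 86280 ≈ 5.7951e-05
Gain = 20 log₁₀(5.7951e-05) ≈ -84.74 dB
∠L = 0.00° − 135.00° = -135.00°

-84.7 dB, -135.0°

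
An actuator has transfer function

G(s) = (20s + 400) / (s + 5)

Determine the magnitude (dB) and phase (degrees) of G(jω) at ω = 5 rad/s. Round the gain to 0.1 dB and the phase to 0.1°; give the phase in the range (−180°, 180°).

Substitute s = j5:
Numerator: 20(j5) + 400 = 400 + j100
Denominator: (j5) + 5 = 5 + j5
|N| = √(400² + 100²) ≈ 412.31, ∠N ≈ 14.04°
|D| = √(5² + 5²) ≈ 7.0711, ∠D ≈ 45.00°
|G| = 412.31 / 7.0711 ≈ 58.309
Gain = 20 log₁₀(58.309) ≈ 35.31 dB
∠G = 14.04° − 45.00° = -30.96°

35.3 dB, -31.0°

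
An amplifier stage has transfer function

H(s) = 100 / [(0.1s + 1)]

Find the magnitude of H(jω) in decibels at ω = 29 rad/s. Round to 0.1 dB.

30.3 dB

At ω = 29 rad/s:
pole (1 + j29·0.1) = 1 + j2.9 → |·| ≈ 3.0676, ∠ ≈ 70.97°
|H| = 100 · 1 / (3.0676) ≈ 32.599
Gain = 20 log₁₀(32.599) ≈ 30.26 dB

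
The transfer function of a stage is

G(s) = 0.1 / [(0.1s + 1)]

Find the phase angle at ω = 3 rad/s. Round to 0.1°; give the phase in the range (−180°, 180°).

-16.7°

At ω = 3 rad/s:
pole (1 + j3·0.1) = 1 + j0.3 → |·| ≈ 1.044, ∠ ≈ 16.70°
∠G = (0°) − (16.70°) = -16.70°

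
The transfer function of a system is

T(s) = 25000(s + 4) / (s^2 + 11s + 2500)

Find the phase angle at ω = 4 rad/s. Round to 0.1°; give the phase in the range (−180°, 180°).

44.0°

At s = jω = j4:
zero (s+4): 4 + j4 → |·| = √(4²+4²) = √32 ≈ 5.6569, ∠ = arctan(4/4) ≈ 45.00°
quadratic: (j4)² + 11·j4 + 2500 = 2484 + j44 → |·| ≈ 2484.4, ∠ ≈ 1.01°
∠T = 45.00° − 1.01° = 43.99°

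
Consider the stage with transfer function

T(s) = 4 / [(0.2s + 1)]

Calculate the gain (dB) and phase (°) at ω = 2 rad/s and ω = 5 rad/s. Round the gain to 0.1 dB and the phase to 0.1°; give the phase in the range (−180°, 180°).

At ω = 2 rad/s:
pole (1 + j2·0.2) = 1 + j0.4 → |·| ≈ 1.077, ∠ ≈ 21.80°
|T| = 4 · 1 / (1.077) ≈ 3.714
Gain = 20 log₁₀(3.714) ≈ 11.40 dB
∠T = (0°) − (21.80°) = -21.80°

At ω = 5 rad/s:
pole (1 + j5·0.2) = 1 + j1 → |·| ≈ 1.4142, ∠ ≈ 45.00°
|T| = 4 · 1 / (1.4142) ≈ 2.8285
Gain = 20 log₁₀(2.8285) ≈ 9.03 dB
∠T = (0°) − (45.00°) = -45.00°

ω = 2: 11.4 dB, -21.8°; ω = 5: 9.0 dB, -45.0°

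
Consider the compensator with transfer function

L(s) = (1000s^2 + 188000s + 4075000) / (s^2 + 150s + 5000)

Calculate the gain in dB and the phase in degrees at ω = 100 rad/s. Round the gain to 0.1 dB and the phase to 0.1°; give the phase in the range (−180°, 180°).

Substitute s = j100:
Numerator: 1000(j100)^2 + 188000(j100) + 4075000 = -5925000 + j18800000
Denominator: (j100)^2 + 150(j100) + 5000 = -5000 + j15000
|N| = √(5925000² + 18800000²) ≈ 1.9712e+07, ∠N ≈ 107.49°
|D| = √(5000² + 15000²) ≈ 15811, ∠D ≈ 108.43°
|L| = 1.9712e+07 / 15811 ≈ 1246.7
Gain = 20 log₁₀(1246.7) ≈ 61.92 dB
∠L = 107.49° − 108.43° = -0.94°

61.9 dB, -0.9°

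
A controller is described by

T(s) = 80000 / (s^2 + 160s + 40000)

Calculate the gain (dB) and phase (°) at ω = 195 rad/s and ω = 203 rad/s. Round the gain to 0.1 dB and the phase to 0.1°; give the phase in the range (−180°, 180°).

ω = 195: 8.2 dB, -86.4°; ω = 203: 7.8 dB, -92.1°

At s = jω = j195:
quadratic: (j195)² + 160·j195 + 40000 = 1975 + j31200 → |·| ≈ 31262, ∠ ≈ 86.38°
|T| = 80000 / 31262 ≈ 2.559
Gain = 20 log₁₀(2.559) ≈ 8.16 dB
∠T = 0.00° − 86.38° = -86.38°

At s = jω = j203:
quadratic: (j203)² + 160·j203 + 40000 = -1209 + j32480 → |·| ≈ 32502, ∠ ≈ 92.13°
|T| = 80000 / 32502 ≈ 2.4614
Gain = 20 log₁₀(2.4614) ≈ 7.82 dB
∠T = 0.00° − 92.13° = -92.13°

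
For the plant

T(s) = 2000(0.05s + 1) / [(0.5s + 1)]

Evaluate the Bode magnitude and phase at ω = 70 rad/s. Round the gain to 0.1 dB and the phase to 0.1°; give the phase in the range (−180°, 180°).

46.4 dB, -14.3°

At ω = 70 rad/s:
zero (1 + j70·0.05) = 1 + j3.5 → |·| ≈ 3.6401, ∠ ≈ 74.05°
pole (1 + j70·0.5) = 1 + j35 → |·| ≈ 35.014, ∠ ≈ 88.36°
|T| = 2000 · 3.6401 / (35.014) ≈ 207.92
Gain = 20 log₁₀(207.92) ≈ 46.36 dB
∠T = (74.05°) − (88.36°) = -14.31°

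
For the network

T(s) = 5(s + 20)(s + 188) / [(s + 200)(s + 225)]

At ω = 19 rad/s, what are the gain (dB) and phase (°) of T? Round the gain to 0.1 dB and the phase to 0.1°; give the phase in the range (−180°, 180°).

At s = jω = j19:
zero (s+20): 20 + j19 → |·| = √(20²+19²) = √761 ≈ 27.586, ∠ = arctan(19/20) ≈ 43.53°
zero (s+188): 188 + j19 → |·| = √(188²+19²) = √35705 ≈ 188.96, ∠ = arctan(19/188) ≈ 5.77°
pole (s+200): 200 + j19 → |·| = √(200²+19²) = √40361 ≈ 200.9, ∠ = arctan(19/200) ≈ 5.43°
pole (s+225): 225 + j19 → |·| = √(225²+19²) = √50986 ≈ 225.8, ∠ = arctan(19/225) ≈ 4.83°
|T| = 5 · 5212.7 / 45363 ≈ 0.57455
Gain = 20 log₁₀(0.57455) ≈ -4.81 dB
∠T = 49.30° − 10.26° = 39.04°

-4.8 dB, 39.0°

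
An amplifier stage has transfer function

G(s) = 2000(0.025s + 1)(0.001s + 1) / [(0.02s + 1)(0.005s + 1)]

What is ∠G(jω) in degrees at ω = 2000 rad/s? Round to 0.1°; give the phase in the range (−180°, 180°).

-20.6°

At ω = 2000 rad/s:
zero (1 + j2000·0.025) = 1 + j50 → |·| ≈ 50.01, ∠ ≈ 88.85°
zero (1 + j2000·0.001) = 1 + j2 → |·| ≈ 2.2361, ∠ ≈ 63.43°
pole (1 + j2000·0.02) = 1 + j40 → |·| ≈ 40.012, ∠ ≈ 88.57°
pole (1 + j2000·0.005) = 1 + j10 → |·| ≈ 10.05, ∠ ≈ 84.29°
∠G = (88.85° + 63.43°) − (88.57° + 84.29°) = -20.58°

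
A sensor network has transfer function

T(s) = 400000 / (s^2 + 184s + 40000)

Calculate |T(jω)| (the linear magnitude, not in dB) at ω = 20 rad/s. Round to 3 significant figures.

At s = jω = j20:
quadratic: (j20)² + 184·j20 + 40000 = 39600 + j3680 → |·| ≈ 39771, ∠ ≈ 5.31°
|T| = 400000 / 39771 ≈ 10.058

10.1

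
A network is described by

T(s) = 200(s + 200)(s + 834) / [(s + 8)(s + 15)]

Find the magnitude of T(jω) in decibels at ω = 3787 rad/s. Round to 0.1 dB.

46.2 dB

At s = jω = j3787:
zero (s+200): 200 + j3787 → |·| = √(200²+3787²) = √14381369 ≈ 3792.3, ∠ = arctan(3787/200) ≈ 86.98°
zero (s+834): 834 + j3787 → |·| = √(834²+3787²) = √15036925 ≈ 3877.7, ∠ = arctan(3787/834) ≈ 77.58°
pole (s+8): 8 + j3787 → |·| = √(8²+3787²) = √14341433 ≈ 3787, ∠ = arctan(3787/8) ≈ 89.88°
pole (s+15): 15 + j3787 → |·| = √(15²+3787²) = √14341594 ≈ 3787, ∠ = arctan(3787/15) ≈ 89.77°
|T| = 200 · 1.4705e+07 / 1.4341e+07 ≈ 205.08
Gain = 20 log₁₀(205.08) ≈ 46.24 dB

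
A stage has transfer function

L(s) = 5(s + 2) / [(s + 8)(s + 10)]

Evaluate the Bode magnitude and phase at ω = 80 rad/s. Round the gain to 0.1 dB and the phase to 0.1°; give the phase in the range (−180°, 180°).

-24.2 dB, -78.6°

At s = jω = j80:
zero (s+2): 2 + j80 → |·| = √(2²+80²) = √6404 ≈ 80.025, ∠ = arctan(80/2) ≈ 88.57°
pole (s+8): 8 + j80 → |·| = √(8²+80²) = √6464 ≈ 80.399, ∠ = arctan(80/8) ≈ 84.29°
pole (s+10): 10 + j80 → |·| = √(10²+80²) = √6500 ≈ 80.623, ∠ = arctan(80/10) ≈ 82.87°
|L| = 5 · 80.025 / 6482 ≈ 0.061729
Gain = 20 log₁₀(0.061729) ≈ -24.19 dB
∠L = 88.57° − 167.16° = -78.59°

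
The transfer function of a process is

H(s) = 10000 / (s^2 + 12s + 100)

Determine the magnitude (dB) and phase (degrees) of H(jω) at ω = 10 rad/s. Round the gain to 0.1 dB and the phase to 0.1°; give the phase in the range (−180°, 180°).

38.4 dB, -90.0°

At s = jω = j10:
quadratic: (j10)² + 12·j10 + 100 = 0 + j120 → |·| ≈ 120, ∠ ≈ 90.00°
|H| = 10000 / 120 ≈ 83.333
Gain = 20 log₁₀(83.333) ≈ 38.42 dB
∠H = 0.00° − 90.00° = -90.00°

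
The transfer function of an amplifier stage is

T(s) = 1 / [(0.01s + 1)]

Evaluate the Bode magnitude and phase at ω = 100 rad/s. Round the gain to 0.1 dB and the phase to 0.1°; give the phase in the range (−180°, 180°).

-3.0 dB, -45.0°

At ω = 100 rad/s:
pole (1 + j100·0.01) = 1 + j1 → |·| ≈ 1.4142, ∠ ≈ 45.00°
|T| = 1 · 1 / (1.4142) ≈ 0.70711
Gain = 20 log₁₀(0.70711) ≈ -3.01 dB
∠T = (0°) − (45.00°) = -45.00°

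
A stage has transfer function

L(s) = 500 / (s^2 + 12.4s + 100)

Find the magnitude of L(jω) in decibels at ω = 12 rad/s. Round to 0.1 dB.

10.2 dB

At s = jω = j12:
quadratic: (j12)² + 12.4·j12 + 100 = -44 + j148.8 → |·| ≈ 155.17, ∠ ≈ 106.47°
|L| = 500 / 155.17 ≈ 3.2223
Gain = 20 log₁₀(3.2223) ≈ 10.16 dB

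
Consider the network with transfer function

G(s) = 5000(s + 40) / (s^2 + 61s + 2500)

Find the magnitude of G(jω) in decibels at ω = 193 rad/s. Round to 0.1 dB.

At s = jω = j193:
zero (s+40): 40 + j193 → |·| = √(40²+193²) = √38849 ≈ 197.1, ∠ = arctan(193/40) ≈ 78.29°
quadratic: (j193)² + 61·j193 + 2500 = -34749 + j11773 → |·| ≈ 36689, ∠ ≈ 161.28°
|G| = 5000 · 197.1 / 36689 ≈ 26.861
Gain = 20 log₁₀(26.861) ≈ 28.58 dB

28.6 dB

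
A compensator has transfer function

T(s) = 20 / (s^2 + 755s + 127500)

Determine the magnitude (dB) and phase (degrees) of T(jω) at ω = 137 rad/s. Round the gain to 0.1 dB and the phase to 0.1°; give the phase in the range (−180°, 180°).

Substitute s = j137:
Numerator: 20 = 20 + j0
Denominator: (j137)^2 + 755(j137) + 127500 = 108731 + j103435
|N| = √(20² + 0²) ≈ 20, ∠N ≈ 0.00°
|D| = √(108731² + 103435²) ≈ 1.5007e+05, ∠D ≈ 43.57°
|T| = 20 / 1.5007e+05 ≈ 0.00013327
Gain = 20 log₁₀(0.00013327) ≈ -77.51 dB
∠T = 0.00° − 43.57° = -43.57°

-77.5 dB, -43.6°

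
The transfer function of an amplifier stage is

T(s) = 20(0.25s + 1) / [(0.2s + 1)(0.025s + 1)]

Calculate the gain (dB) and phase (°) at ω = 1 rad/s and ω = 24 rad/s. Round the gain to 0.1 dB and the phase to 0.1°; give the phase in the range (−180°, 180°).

ω = 1: 26.1 dB, 1.3°; ω = 24: 26.6 dB, -28.7°

At ω = 1 rad/s:
zero (1 + j1·0.25) = 1 + j0.25 → |·| ≈ 1.0308, ∠ ≈ 14.04°
pole (1 + j1·0.2) = 1 + j0.2 → |·| ≈ 1.0198, ∠ ≈ 11.31°
pole (1 + j1·0.025) = 1 + j0.025 → |·| ≈ 1.0003, ∠ ≈ 1.43°
|T| = 20 · 1.0308 / (1.0198 · 1.0003) ≈ 20.21
Gain = 20 log₁₀(20.21) ≈ 26.11 dB
∠T = (14.04°) − (11.31° + 1.43°) = 1.30°

At ω = 24 rad/s:
zero (1 + j24·0.25) = 1 + j6 → |·| ≈ 6.0828, ∠ ≈ 80.54°
pole (1 + j24·0.2) = 1 + j4.8 → |·| ≈ 4.9031, ∠ ≈ 78.23°
pole (1 + j24·0.025) = 1 + j0.6 → |·| ≈ 1.1662, ∠ ≈ 30.96°
|T| = 20 · 6.0828 / (4.9031 · 1.1662) ≈ 21.276
Gain = 20 log₁₀(21.276) ≈ 26.56 dB
∠T = (80.54°) − (78.23° + 30.96°) = -28.65°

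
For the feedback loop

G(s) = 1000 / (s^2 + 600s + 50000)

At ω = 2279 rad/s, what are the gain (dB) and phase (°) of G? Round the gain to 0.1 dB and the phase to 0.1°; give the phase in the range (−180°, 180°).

Substitute s = j2279:
Numerator: 1000 = 1000 + j0
Denominator: (j2279)^2 + 600(j2279) + 50000 = -5143841 + j1367400
|N| = √(1000² + 0²) ≈ 1000, ∠N ≈ 0.00°
|D| = √(5143841² + 1367400²) ≈ 5.3225e+06, ∠D ≈ 165.11°
|G| = 1000 / 5.3225e+06 ≈ 0.00018788
Gain = 20 log₁₀(0.00018788) ≈ -74.52 dB
∠G = 0.00° − 165.11° = -165.11°

-74.5 dB, -165.1°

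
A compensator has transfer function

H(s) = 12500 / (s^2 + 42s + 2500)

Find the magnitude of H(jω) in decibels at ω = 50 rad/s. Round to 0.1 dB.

15.5 dB

At s = jω = j50:
quadratic: (j50)² + 42·j50 + 2500 = 0 + j2100 → |·| ≈ 2100, ∠ ≈ 90.00°
|H| = 12500 / 2100 ≈ 5.9524
Gain = 20 log₁₀(5.9524) ≈ 15.49 dB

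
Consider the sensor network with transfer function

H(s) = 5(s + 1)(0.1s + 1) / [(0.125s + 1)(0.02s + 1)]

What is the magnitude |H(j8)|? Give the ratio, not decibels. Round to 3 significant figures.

At ω = 8 rad/s:
zero (1 + j8·1) = 1 + j8 → |·| ≈ 8.0623, ∠ ≈ 82.87°
zero (1 + j8·0.1) = 1 + j0.8 → |·| ≈ 1.2806, ∠ ≈ 38.66°
pole (1 + j8·0.125) = 1 + j1 → |·| ≈ 1.4142, ∠ ≈ 45.00°
pole (1 + j8·0.02) = 1 + j0.16 → |·| ≈ 1.0127, ∠ ≈ 9.09°
|H| = 5 · 8.0623 · 1.2806 / (1.4142 · 1.0127) ≈ 36.045

36.0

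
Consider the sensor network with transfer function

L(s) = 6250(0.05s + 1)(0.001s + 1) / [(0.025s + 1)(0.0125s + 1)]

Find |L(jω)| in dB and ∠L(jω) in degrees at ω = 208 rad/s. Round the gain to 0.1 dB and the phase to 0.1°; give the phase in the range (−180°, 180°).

73.1 dB, -51.8°

At ω = 208 rad/s:
zero (1 + j208·0.05) = 1 + j10.4 → |·| ≈ 10.448, ∠ ≈ 84.51°
zero (1 + j208·0.001) = 1 + j0.208 → |·| ≈ 1.0214, ∠ ≈ 11.75°
pole (1 + j208·0.025) = 1 + j5.2 → |·| ≈ 5.2953, ∠ ≈ 79.11°
pole (1 + j208·0.0125) = 1 + j2.6 → |·| ≈ 2.7857, ∠ ≈ 68.96°
|L| = 6250 · 10.448 · 1.0214 / (5.2953 · 2.7857) ≈ 4521.5
Gain = 20 log₁₀(4521.5) ≈ 73.11 dB
∠L = (84.51° + 11.75°) − (79.11° + 68.96°) = -51.81°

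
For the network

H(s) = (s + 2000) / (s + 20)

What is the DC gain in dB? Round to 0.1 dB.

40.0 dB

H(0) = 2000 / 20 = 100
20 log₁₀(100) ≈ 40.00 dB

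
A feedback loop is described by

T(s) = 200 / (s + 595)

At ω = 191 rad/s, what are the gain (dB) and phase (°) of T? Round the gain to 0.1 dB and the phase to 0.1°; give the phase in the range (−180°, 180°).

-9.9 dB, -17.8°

At s = jω = j191:
pole (s+595): 595 + j191 → |·| = √(595²+191²) = √390506 ≈ 624.9, ∠ = arctan(191/595) ≈ 17.80°
|T| = 200 / 624.9 ≈ 0.32005
Gain = 20 log₁₀(0.32005) ≈ -9.90 dB
∠T = 0.00° − 17.80° = -17.80°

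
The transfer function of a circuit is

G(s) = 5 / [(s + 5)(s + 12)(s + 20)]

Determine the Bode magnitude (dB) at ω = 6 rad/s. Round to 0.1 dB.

-52.8 dB

At s = jω = j6:
pole (s+5): 5 + j6 → |·| = √(5²+6²) = √61 ≈ 7.8102, ∠ = arctan(6/5) ≈ 50.19°
pole (s+12): 12 + j6 → |·| = √(12²+6²) = √180 ≈ 13.416, ∠ = arctan(6/12) ≈ 26.57°
pole (s+20): 20 + j6 → |·| = √(20²+6²) = √436 ≈ 20.881, ∠ = arctan(6/20) ≈ 16.70°
|G| = 5 / 2187.9 ≈ 0.0022853
Gain = 20 log₁₀(0.0022853) ≈ -52.82 dB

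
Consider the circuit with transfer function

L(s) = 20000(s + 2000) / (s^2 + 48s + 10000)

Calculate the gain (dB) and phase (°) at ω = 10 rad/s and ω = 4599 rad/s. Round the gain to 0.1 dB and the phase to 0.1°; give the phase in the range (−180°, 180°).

At s = jω = j10:
zero (s+2000): 2000 + j10 → |·| = √(2000²+10²) = √4000100 ≈ 2000, ∠ = arctan(10/2000) ≈ 0.29°
quadratic: (j10)² + 48·j10 + 10000 = 9900 + j480 → |·| ≈ 9911.6, ∠ ≈ 2.78°
|L| = 20000 · 2000 / 9911.6 ≈ 4035.7
Gain = 20 log₁₀(4035.7) ≈ 72.12 dB
∠L = 0.29° − 2.78° = -2.49°

At s = jω = j4599:
zero (s+2000): 2000 + j4599 → |·| = √(2000²+4599²) = √25150801 ≈ 5015.1, ∠ = arctan(4599/2000) ≈ 66.50°
quadratic: (j4599)² + 48·j4599 + 10000 = -21140801 + j220752 → |·| ≈ 2.1142e+07, ∠ ≈ 179.40°
|L| = 20000 · 5015.1 / 2.1142e+07 ≈ 4.7442
Gain = 20 log₁₀(4.7442) ≈ 13.52 dB
∠L = 66.50° − 179.40° = -112.90°

ω = 10: 72.1 dB, -2.5°; ω = 4599: 13.5 dB, -112.9°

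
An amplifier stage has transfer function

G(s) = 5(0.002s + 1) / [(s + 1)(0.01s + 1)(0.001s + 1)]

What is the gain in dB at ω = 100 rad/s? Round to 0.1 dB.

-28.9 dB

At ω = 100 rad/s:
zero (1 + j100·0.002) = 1 + j0.2 → |·| ≈ 1.0198, ∠ ≈ 11.31°
pole (1 + j100·1) = 1 + j100 → |·| ≈ 100, ∠ ≈ 89.43°
pole (1 + j100·0.01) = 1 + j1 → |·| ≈ 1.4142, ∠ ≈ 45.00°
pole (1 + j100·0.001) = 1 + j0.1 → |·| ≈ 1.005, ∠ ≈ 5.71°
|G| = 5 · 1.0198 / (100 · 1.4142 · 1.005) ≈ 0.035876
Gain = 20 log₁₀(0.035876) ≈ -28.90 dB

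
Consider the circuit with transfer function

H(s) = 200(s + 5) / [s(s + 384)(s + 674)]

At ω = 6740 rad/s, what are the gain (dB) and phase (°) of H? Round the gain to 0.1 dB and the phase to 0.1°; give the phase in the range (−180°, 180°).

At s = jω = j6740:
zero (s+5): 5 + j6740 → |·| = √(5²+6740²) = √45427625 ≈ 6740, ∠ = arctan(6740/5) ≈ 89.96°
pole (s+384): 384 + j6740 → |·| = √(384²+6740²) = √45575056 ≈ 6750.9, ∠ = arctan(6740/384) ≈ 86.74°
pole (s+674): 674 + j6740 → |·| = √(674²+6740²) = √45881876 ≈ 6773.6, ∠ = arctan(6740/674) ≈ 84.29°
pole at origin: |s| = 6740, ∠ = 90.00° (in denominator)
|H| = 200 · 6740 / 3.0821e+11 ≈ 4.3736e-06
Gain = 20 log₁₀(4.3736e-06) ≈ -107.18 dB
∠H = 89.96° − 261.03° = -171.07°

-107.2 dB, -171.1°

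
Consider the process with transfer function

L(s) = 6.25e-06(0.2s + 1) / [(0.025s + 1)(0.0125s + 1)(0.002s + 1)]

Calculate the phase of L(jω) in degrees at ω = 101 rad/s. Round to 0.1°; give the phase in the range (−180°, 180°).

-44.3°

At ω = 101 rad/s:
zero (1 + j101·0.2) = 1 + j20.2 → |·| ≈ 20.225, ∠ ≈ 87.17°
pole (1 + j101·0.025) = 1 + j2.525 → |·| ≈ 2.7158, ∠ ≈ 68.39°
pole (1 + j101·0.0125) = 1 + j1.2625 → |·| ≈ 1.6106, ∠ ≈ 51.62°
pole (1 + j101·0.002) = 1 + j0.202 → |·| ≈ 1.0202, ∠ ≈ 11.42°
∠L = (87.17°) − (68.39° + 51.62° + 11.42°) = -44.26°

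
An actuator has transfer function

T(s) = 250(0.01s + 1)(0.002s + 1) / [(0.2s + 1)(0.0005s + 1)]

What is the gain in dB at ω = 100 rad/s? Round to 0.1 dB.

At ω = 100 rad/s:
zero (1 + j100·0.01) = 1 + j1 → |·| ≈ 1.4142, ∠ ≈ 45.00°
zero (1 + j100·0.002) = 1 + j0.2 → |·| ≈ 1.0198, ∠ ≈ 11.31°
pole (1 + j100·0.2) = 1 + j20 → |·| ≈ 20.025, ∠ ≈ 87.14°
pole (1 + j100·0.0005) = 1 + j0.05 → |·| ≈ 1.0012, ∠ ≈ 2.86°
|T| = 250 · 1.4142 · 1.0198 / (20.025 · 1.0012) ≈ 17.983
Gain = 20 log₁₀(17.983) ≈ 25.10 dB

25.1 dB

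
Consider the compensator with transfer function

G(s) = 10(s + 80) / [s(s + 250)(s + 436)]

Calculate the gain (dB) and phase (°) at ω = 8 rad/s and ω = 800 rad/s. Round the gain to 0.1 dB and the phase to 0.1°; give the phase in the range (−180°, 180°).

ω = 8: -60.7 dB, -87.2°; ω = 800: -97.6 dB, -139.8°

At s = jω = j8:
zero (s+80): 80 + j8 → |·| = √(80²+8²) = √6464 ≈ 80.399, ∠ = arctan(8/80) ≈ 5.71°
pole (s+250): 250 + j8 → |·| = √(250²+8²) = √62564 ≈ 250.13, ∠ = arctan(8/250) ≈ 1.83°
pole (s+436): 436 + j8 → |·| = √(436²+8²) = √190160 ≈ 436.07, ∠ = arctan(8/436) ≈ 1.05°
pole at origin: |s| = 8, ∠ = 90.00° (in denominator)
|G| = 10 · 80.399 / 8.7259e+05 ≈ 0.00092138
Gain = 20 log₁₀(0.00092138) ≈ -60.71 dB
∠G = 5.71° − 92.88° = -87.17°

At s = jω = j800:
zero (s+80): 80 + j800 → |·| = √(80²+800²) = √646400 ≈ 803.99, ∠ = arctan(800/80) ≈ 84.29°
pole (s+250): 250 + j800 → |·| = √(250²+800²) = √702500 ≈ 838.15, ∠ = arctan(800/250) ≈ 72.65°
pole (s+436): 436 + j800 → |·| = √(436²+800²) = √830096 ≈ 911.1, ∠ = arctan(800/436) ≈ 61.41°
pole at origin: |s| = 800, ∠ = 90.00° (in denominator)
|G| = 10 · 803.99 / 6.1091e+08 ≈ 1.3161e-05
Gain = 20 log₁₀(1.3161e-05) ≈ -97.61 dB
∠G = 84.29° − 224.06° = -139.77°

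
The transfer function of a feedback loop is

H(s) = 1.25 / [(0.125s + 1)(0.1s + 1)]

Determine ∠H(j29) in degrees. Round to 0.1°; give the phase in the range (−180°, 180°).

At ω = 29 rad/s:
pole (1 + j29·0.125) = 1 + j3.625 → |·| ≈ 3.7604, ∠ ≈ 74.58°
pole (1 + j29·0.1) = 1 + j2.9 → |·| ≈ 3.0676, ∠ ≈ 70.97°
∠H = (0°) − (74.58° + 70.97°) = -145.55°

-145.6°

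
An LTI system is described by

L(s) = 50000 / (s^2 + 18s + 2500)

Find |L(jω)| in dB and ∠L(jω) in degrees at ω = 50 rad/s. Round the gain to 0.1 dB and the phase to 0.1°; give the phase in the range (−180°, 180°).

34.9 dB, -90.0°

At s = jω = j50:
quadratic: (j50)² + 18·j50 + 2500 = 0 + j900 → |·| ≈ 900, ∠ ≈ 90.00°
|L| = 50000 / 900 ≈ 55.556
Gain = 20 log₁₀(55.556) ≈ 34.89 dB
∠L = 0.00° − 90.00° = -90.00°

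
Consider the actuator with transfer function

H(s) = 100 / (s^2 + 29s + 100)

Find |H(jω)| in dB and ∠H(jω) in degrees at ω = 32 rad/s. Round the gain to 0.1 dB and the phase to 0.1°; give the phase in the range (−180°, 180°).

-22.3 dB, -134.9°

Substitute s = j32:
Numerator: 100 = 100 + j0
Denominator: (j32)^2 + 29(j32) + 100 = -924 + j928
|N| = √(100² + 0²) ≈ 100, ∠N ≈ 0.00°
|D| = √(924² + 928²) ≈ 1309.6, ∠D ≈ 134.88°
|H| = 100 / 1309.6 ≈ 0.076359
Gain = 20 log₁₀(0.076359) ≈ -22.34 dB
∠H = 0.00° − 134.88° = -134.88°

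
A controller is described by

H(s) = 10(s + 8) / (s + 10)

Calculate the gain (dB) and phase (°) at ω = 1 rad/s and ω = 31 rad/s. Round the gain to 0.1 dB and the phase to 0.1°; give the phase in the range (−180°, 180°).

At s = jω = j1:
zero (s+8): 8 + j1 → |·| = √(8²+1²) = √65 ≈ 8.0623, ∠ = arctan(1/8) ≈ 7.13°
pole (s+10): 10 + j1 → |·| = √(10²+1²) = √101 ≈ 10.05, ∠ = arctan(1/10) ≈ 5.71°
|H| = 10 · 8.0623 / 10.05 ≈ 8.0222
Gain = 20 log₁₀(8.0222) ≈ 18.09 dB
∠H = 7.13° − 5.71° = 1.42°

At s = jω = j31:
zero (s+8): 8 + j31 → |·| = √(8²+31²) = √1025 ≈ 32.016, ∠ = arctan(31/8) ≈ 75.53°
pole (s+10): 10 + j31 → |·| = √(10²+31²) = √1061 ≈ 32.573, ∠ = arctan(31/10) ≈ 72.12°
|H| = 10 · 32.016 / 32.573 ≈ 9.829
Gain = 20 log₁₀(9.829) ≈ 19.85 dB
∠H = 75.53° − 72.12° = 3.41°

ω = 1: 18.1 dB, 1.4°; ω = 31: 19.9 dB, 3.4°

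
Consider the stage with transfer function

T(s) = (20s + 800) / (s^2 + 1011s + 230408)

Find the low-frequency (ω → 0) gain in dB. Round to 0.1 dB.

T(0) = 800 / 230408 ≈ 0.0034721
20 log₁₀(0.0034721) ≈ -49.19 dB

-49.2 dB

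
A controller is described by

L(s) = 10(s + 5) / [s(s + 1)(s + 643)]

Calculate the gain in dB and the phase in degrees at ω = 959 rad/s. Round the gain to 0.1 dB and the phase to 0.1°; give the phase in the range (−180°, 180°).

-100.9 dB, -146.4°

At s = jω = j959:
zero (s+5): 5 + j959 → |·| = √(5²+959²) = √919706 ≈ 959.01, ∠ = arctan(959/5) ≈ 89.70°
pole (s+1): 1 + j959 → |·| = √(1²+959²) = √919682 ≈ 959, ∠ = arctan(959/1) ≈ 89.94°
pole (s+643): 643 + j959 → |·| = √(643²+959²) = √1333130 ≈ 1154.6, ∠ = arctan(959/643) ≈ 56.16°
pole at origin: |s| = 959, ∠ = 90.00° (in denominator)
|L| = 10 · 959.01 / 1.0619e+09 ≈ 9.0311e-06
Gain = 20 log₁₀(9.0311e-06) ≈ -100.89 dB
∠L = 89.70° − 236.10° = -146.40°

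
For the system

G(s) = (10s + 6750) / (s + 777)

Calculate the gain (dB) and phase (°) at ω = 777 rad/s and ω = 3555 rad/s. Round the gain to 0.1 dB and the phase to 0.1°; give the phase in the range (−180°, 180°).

Substitute s = j777:
Numerator: 10(j777) + 6750 = 6750 + j7770
Denominator: (j777) + 777 = 777 + j777
|N| = √(6750² + 7770²) ≈ 10292, ∠N ≈ 49.02°
|D| = √(777² + 777²) ≈ 1098.8, ∠D ≈ 45.00°
|G| = 10292 / 1098.8 ≈ 9.3666
Gain = 20 log₁₀(9.3666) ≈ 19.43 dB
∠G = 49.02° − 45.00° = 4.02°

Substitute s = j3555:
Numerator: 10(j3555) + 6750 = 6750 + j35550
Denominator: (j3555) + 777 = 777 + j3555
|N| = √(6750² + 35550²) ≈ 36185, ∠N ≈ 79.25°
|D| = √(777² + 3555²) ≈ 3638.9, ∠D ≈ 77.67°
|G| = 36185 / 3638.9 ≈ 9.9439
Gain = 20 log₁₀(9.9439) ≈ 19.95 dB
∠G = 79.25° − 77.67° = 1.58°

ω = 777: 19.4 dB, 4.0°; ω = 3555: 20.0 dB, 1.6°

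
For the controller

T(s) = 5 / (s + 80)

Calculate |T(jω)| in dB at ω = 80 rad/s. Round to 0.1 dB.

-27.1 dB

Substitute s = j80:
Numerator: 5 = 5 + j0
Denominator: (j80) + 80 = 80 + j80
|N| = √(5² + 0²) ≈ 5, ∠N ≈ 0.00°
|D| = √(80² + 80²) ≈ 113.14, ∠D ≈ 45.00°
|T| = 5 / 113.14 ≈ 0.044193
Gain = 20 log₁₀(0.044193) ≈ -27.09 dB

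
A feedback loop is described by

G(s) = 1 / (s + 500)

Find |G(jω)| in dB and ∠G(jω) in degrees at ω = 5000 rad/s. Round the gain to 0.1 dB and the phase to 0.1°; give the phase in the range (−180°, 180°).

-74.0 dB, -84.3°

Substitute s = j5000:
Numerator: 1 = 1 + j0
Denominator: (j5000) + 500 = 500 + j5000
|N| = √(1² + 0²) ≈ 1, ∠N ≈ 0.00°
|D| = √(500² + 5000²) ≈ 5024.9, ∠D ≈ 84.29°
|G| = 1 / 5024.9 ≈ 0.00019901
Gain = 20 log₁₀(0.00019901) ≈ -74.02 dB
∠G = 0.00° − 84.29° = -84.29°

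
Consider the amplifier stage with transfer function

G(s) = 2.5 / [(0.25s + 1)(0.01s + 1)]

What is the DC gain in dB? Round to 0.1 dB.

8.0 dB

G(0) = 2.5 · 1 / 1 = 2.5
20 log₁₀(2.5) ≈ 7.96 dB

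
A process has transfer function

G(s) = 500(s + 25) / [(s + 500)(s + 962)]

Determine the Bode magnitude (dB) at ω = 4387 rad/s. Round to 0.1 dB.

At s = jω = j4387:
zero (s+25): 25 + j4387 → |·| = √(25²+4387²) = √19246394 ≈ 4387.1, ∠ = arctan(4387/25) ≈ 89.67°
pole (s+500): 500 + j4387 → |·| = √(500²+4387²) = √19495769 ≈ 4415.4, ∠ = arctan(4387/500) ≈ 83.50°
pole (s+962): 962 + j4387 → |·| = √(962²+4387²) = √20171213 ≈ 4491.2, ∠ = arctan(4387/962) ≈ 77.63°
|G| = 500 · 4387.1 / 1.983e+07 ≈ 0.11062
Gain = 20 log₁₀(0.11062) ≈ -19.12 dB

-19.1 dB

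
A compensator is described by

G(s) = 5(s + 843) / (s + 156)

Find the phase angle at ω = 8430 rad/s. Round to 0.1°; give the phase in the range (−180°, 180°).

At s = jω = j8430:
zero (s+843): 843 + j8430 → |·| = √(843²+8430²) = √71775549 ≈ 8472, ∠ = arctan(8430/843) ≈ 84.29°
pole (s+156): 156 + j8430 → |·| = √(156²+8430²) = √71089236 ≈ 8431.4, ∠ = arctan(8430/156) ≈ 88.94°
∠G = 84.29° − 88.94° = -4.65°

-4.7°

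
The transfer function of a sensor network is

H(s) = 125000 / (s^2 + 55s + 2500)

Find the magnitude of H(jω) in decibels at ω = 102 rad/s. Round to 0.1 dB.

At s = jω = j102:
quadratic: (j102)² + 55·j102 + 2500 = -7904 + j5610 → |·| ≈ 9692.5, ∠ ≈ 144.63°
|H| = 125000 / 9692.5 ≈ 12.897
Gain = 20 log₁₀(12.897) ≈ 22.21 dB

22.2 dB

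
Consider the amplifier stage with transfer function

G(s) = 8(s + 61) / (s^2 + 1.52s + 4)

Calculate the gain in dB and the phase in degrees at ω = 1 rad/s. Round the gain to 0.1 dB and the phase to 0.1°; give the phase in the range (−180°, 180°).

43.2 dB, -25.9°

At s = jω = j1:
zero (s+61): 61 + j1 → |·| = √(61²+1²) = √3722 ≈ 61.008, ∠ = arctan(1/61) ≈ 0.94°
quadratic: (j1)² + 1.52·j1 + 4 = 3 + j1.52 → |·| ≈ 3.3631, ∠ ≈ 26.87°
|G| = 8 · 61.008 / 3.3631 ≈ 145.12
Gain = 20 log₁₀(145.12) ≈ 43.23 dB
∠G = 0.94° − 26.87° = -25.93°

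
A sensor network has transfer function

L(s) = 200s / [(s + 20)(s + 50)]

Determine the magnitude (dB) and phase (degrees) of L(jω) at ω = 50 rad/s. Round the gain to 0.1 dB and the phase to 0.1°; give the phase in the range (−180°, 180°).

At s = jω = j50:
zero at origin: s = j50 → |·| = 50, ∠ = 90.00°
pole (s+20): 20 + j50 → |·| = √(20²+50²) = √2900 ≈ 53.852, ∠ = arctan(50/20) ≈ 68.20°
pole (s+50): 50 + j50 → |·| = √(50²+50²) = √5000 ≈ 70.711, ∠ = arctan(50/50) ≈ 45.00°
|L| = 200 · 50 / 3807.9 ≈ 2.6261
Gain = 20 log₁₀(2.6261) ≈ 8.39 dB
∠L = 90.00° − 113.20° = -23.20°

8.4 dB, -23.2°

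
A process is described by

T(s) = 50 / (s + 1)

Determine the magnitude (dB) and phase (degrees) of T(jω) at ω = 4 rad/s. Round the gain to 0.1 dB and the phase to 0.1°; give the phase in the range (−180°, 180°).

Substitute s = j4:
Numerator: 50 = 50 + j0
Denominator: (j4) + 1 = 1 + j4
|N| = √(50² + 0²) ≈ 50, ∠N ≈ 0.00°
|D| = √(1² + 4²) ≈ 4.1231, ∠D ≈ 75.96°
|T| = 50 / 4.1231 ≈ 12.127
Gain = 20 log₁₀(12.127) ≈ 21.68 dB
∠T = 0.00° − 75.96° = -75.96°

21.7 dB, -76.0°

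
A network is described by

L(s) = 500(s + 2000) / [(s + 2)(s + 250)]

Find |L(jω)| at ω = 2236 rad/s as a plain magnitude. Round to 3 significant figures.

0.298

At s = jω = j2236:
zero (s+2000): 2000 + j2236 → |·| = √(2000²+2236²) = √8999696 ≈ 2999.9, ∠ = arctan(2236/2000) ≈ 48.19°
pole (s+2): 2 + j2236 → |·| = √(2²+2236²) = √4999700 ≈ 2236, ∠ = arctan(2236/2) ≈ 89.95°
pole (s+250): 250 + j2236 → |·| = √(250²+2236²) = √5062196 ≈ 2249.9, ∠ = arctan(2236/250) ≈ 83.62°
|L| = 500 · 2999.9 / 5.0308e+06 ≈ 0.29815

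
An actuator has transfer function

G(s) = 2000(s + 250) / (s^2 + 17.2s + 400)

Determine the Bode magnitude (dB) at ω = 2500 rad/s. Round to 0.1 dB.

At s = jω = j2500:
zero (s+250): 250 + j2500 → |·| = √(250²+2500²) = √6312500 ≈ 2512.5, ∠ = arctan(2500/250) ≈ 84.29°
quadratic: (j2500)² + 17.2·j2500 + 400 = -6249600 + j43000 → |·| ≈ 6.2497e+06, ∠ ≈ 179.61°
|G| = 2000 · 2512.5 / 6.2497e+06 ≈ 0.80404
Gain = 20 log₁₀(0.80404) ≈ -1.89 dB

-1.9 dB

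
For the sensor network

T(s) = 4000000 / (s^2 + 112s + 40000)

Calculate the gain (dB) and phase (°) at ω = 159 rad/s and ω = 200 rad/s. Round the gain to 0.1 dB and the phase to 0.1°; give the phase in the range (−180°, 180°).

At s = jω = j159:
quadratic: (j159)² + 112·j159 + 40000 = 14719 + j17808 → |·| ≈ 23104, ∠ ≈ 50.42°
|T| = 4000000 / 23104 ≈ 173.13
Gain = 20 log₁₀(173.13) ≈ 44.77 dB
∠T = 0.00° − 50.42° = -50.42°

At s = jω = j200:
quadratic: (j200)² + 112·j200 + 40000 = 0 + j22400 → |·| ≈ 22400, ∠ ≈ 90.00°
|T| = 4000000 / 22400 ≈ 178.57
Gain = 20 log₁₀(178.57) ≈ 45.04 dB
∠T = 0.00° − 90.00° = -90.00°

ω = 159: 44.8 dB, -50.4°; ω = 200: 45.0 dB, -90.0°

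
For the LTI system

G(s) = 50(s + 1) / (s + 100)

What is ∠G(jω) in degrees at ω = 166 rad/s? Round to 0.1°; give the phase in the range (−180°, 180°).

30.7°

At s = jω = j166:
zero (s+1): 1 + j166 → |·| = √(1²+166²) = √27557 ≈ 166, ∠ = arctan(166/1) ≈ 89.65°
pole (s+100): 100 + j166 → |·| = √(100²+166²) = √37556 ≈ 193.79, ∠ = arctan(166/100) ≈ 58.93°
∠G = 89.65° − 58.93° = 30.72°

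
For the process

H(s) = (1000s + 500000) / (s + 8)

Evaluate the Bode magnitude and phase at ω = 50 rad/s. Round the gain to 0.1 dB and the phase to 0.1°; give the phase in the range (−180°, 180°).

Substitute s = j50:
Numerator: 1000(j50) + 500000 = 500000 + j50000
Denominator: (j50) + 8 = 8 + j50
|N| = √(500000² + 50000²) ≈ 5.0249e+05, ∠N ≈ 5.71°
|D| = √(8² + 50²) ≈ 50.636, ∠D ≈ 80.91°
|H| = 5.0249e+05 / 50.636 ≈ 9923.6
Gain = 20 log₁₀(9923.6) ≈ 79.93 dB
∠H = 5.71° − 80.91° = -75.20°

79.9 dB, -75.2°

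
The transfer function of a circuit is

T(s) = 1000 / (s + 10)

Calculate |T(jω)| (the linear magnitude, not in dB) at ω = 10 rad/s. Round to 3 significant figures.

At s = jω = j10:
pole (s+10): 10 + j10 → |·| = √(10²+10²) = √200 ≈ 14.142, ∠ = arctan(10/10) ≈ 45.00°
|T| = 1000 / 14.142 ≈ 70.711

70.7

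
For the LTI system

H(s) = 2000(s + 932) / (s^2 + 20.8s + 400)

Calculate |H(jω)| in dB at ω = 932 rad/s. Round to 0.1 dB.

9.6 dB

At s = jω = j932:
zero (s+932): 932 + j932 → |·| = √(932²+932²) = √1737248 ≈ 1318, ∠ = arctan(932/932) ≈ 45.00°
quadratic: (j932)² + 20.8·j932 + 400 = -868224 + j19385.6 → |·| ≈ 8.6844e+05, ∠ ≈ 178.72°
|H| = 2000 · 1318 / 8.6844e+05 ≈ 3.0353
Gain = 20 log₁₀(3.0353) ≈ 9.64 dB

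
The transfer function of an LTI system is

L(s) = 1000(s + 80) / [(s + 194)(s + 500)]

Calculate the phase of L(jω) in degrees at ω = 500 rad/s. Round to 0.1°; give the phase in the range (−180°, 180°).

At s = jω = j500:
zero (s+80): 80 + j500 → |·| = √(80²+500²) = √256400 ≈ 506.36, ∠ = arctan(500/80) ≈ 80.91°
pole (s+194): 194 + j500 → |·| = √(194²+500²) = √287636 ≈ 536.32, ∠ = arctan(500/194) ≈ 68.79°
pole (s+500): 500 + j500 → |·| = √(500²+500²) = √500000 ≈ 707.11, ∠ = arctan(500/500) ≈ 45.00°
∠L = 80.91° − 113.79° = -32.88°

-32.9°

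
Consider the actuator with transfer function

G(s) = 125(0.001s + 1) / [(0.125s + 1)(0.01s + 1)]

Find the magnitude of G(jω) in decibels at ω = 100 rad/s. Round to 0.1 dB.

17.0 dB

At ω = 100 rad/s:
zero (1 + j100·0.001) = 1 + j0.1 → |·| ≈ 1.005, ∠ ≈ 5.71°
pole (1 + j100·0.125) = 1 + j12.5 → |·| ≈ 12.54, ∠ ≈ 85.43°
pole (1 + j100·0.01) = 1 + j1 → |·| ≈ 1.4142, ∠ ≈ 45.00°
|G| = 125 · 1.005 / (12.54 · 1.4142) ≈ 7.0838
Gain = 20 log₁₀(7.0838) ≈ 17.01 dB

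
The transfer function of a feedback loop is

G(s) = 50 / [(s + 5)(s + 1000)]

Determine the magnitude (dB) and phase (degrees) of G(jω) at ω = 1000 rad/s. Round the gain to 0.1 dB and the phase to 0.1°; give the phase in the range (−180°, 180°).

At s = jω = j1000:
pole (s+5): 5 + j1000 → |·| = √(5²+1000²) = √1000025 ≈ 1000, ∠ = arctan(1000/5) ≈ 89.71°
pole (s+1000): 1000 + j1000 → |·| = √(1000²+1000²) = √2000000 ≈ 1414.2, ∠ = arctan(1000/1000) ≈ 45.00°
|G| = 50 / 1.4142e+06 ≈ 3.5356e-05
Gain = 20 log₁₀(3.5356e-05) ≈ -89.03 dB
∠G = 0.00° − 134.71° = -134.71°

-89.0 dB, -134.7°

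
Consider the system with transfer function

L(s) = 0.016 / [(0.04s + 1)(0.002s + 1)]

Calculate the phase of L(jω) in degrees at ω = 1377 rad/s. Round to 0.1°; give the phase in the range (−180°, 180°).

-159.0°

At ω = 1377 rad/s:
pole (1 + j1377·0.04) = 1 + j55.08 → |·| ≈ 55.089, ∠ ≈ 88.96°
pole (1 + j1377·0.002) = 1 + j2.754 → |·| ≈ 2.9299, ∠ ≈ 70.04°
∠L = (0°) − (88.96° + 70.04°) = -159.00°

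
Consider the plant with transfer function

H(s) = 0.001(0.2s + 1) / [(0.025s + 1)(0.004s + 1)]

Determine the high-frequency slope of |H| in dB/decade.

Each pole contributes −20 dB/decade at high frequency; each zero contributes +20 dB/decade.
Net: 1 zero(s) − 2 pole(s) → -20 dB/decade.

-20 dB/decade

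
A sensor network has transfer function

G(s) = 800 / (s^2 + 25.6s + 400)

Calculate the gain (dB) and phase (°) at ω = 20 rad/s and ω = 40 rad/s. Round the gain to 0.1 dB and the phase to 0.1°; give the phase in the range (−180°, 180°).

ω = 20: 3.9 dB, -90.0°; ω = 40: -5.9 dB, -139.5°

At s = jω = j20:
quadratic: (j20)² + 25.6·j20 + 400 = 0 + j512 → |·| ≈ 512, ∠ ≈ 90.00°
|G| = 800 / 512 ≈ 1.5625
Gain = 20 log₁₀(1.5625) ≈ 3.88 dB
∠G = 0.00° − 90.00° = -90.00°

At s = jω = j40:
quadratic: (j40)² + 25.6·j40 + 400 = -1200 + j1024 → |·| ≈ 1577.5, ∠ ≈ 139.52°
|G| = 800 / 1577.5 ≈ 0.50713
Gain = 20 log₁₀(0.50713) ≈ -5.90 dB
∠G = 0.00° − 139.52° = -139.52°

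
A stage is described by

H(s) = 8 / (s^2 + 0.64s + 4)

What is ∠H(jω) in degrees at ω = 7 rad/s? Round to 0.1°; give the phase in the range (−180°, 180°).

At s = jω = j7:
quadratic: (j7)² + 0.64·j7 + 4 = -45 + j4.48 → |·| ≈ 45.222, ∠ ≈ 174.31°
∠H = 0.00° − 174.31° = -174.31°

-174.3°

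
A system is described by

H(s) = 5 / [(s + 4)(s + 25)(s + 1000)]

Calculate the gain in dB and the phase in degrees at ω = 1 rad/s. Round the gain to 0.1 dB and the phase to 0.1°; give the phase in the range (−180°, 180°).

-86.3 dB, -16.4°

At s = jω = j1:
pole (s+4): 4 + j1 → |·| = √(4²+1²) = √17 ≈ 4.1231, ∠ = arctan(1/4) ≈ 14.04°
pole (s+25): 25 + j1 → |·| = √(25²+1²) = √626 ≈ 25.02, ∠ = arctan(1/25) ≈ 2.29°
pole (s+1000): 1000 + j1 → |·| = √(1000²+1²) = √1000001 ≈ 1000, ∠ = arctan(1/1000) ≈ 0.06°
|H| = 5 / 1.0316e+05 ≈ 4.8468e-05
Gain = 20 log₁₀(4.8468e-05) ≈ -86.29 dB
∠H = 0.00° − 16.39° = -16.39°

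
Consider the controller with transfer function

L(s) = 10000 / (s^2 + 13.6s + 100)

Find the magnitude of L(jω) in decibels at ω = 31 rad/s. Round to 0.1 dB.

At s = jω = j31:
quadratic: (j31)² + 13.6·j31 + 100 = -861 + j421.6 → |·| ≈ 958.68, ∠ ≈ 153.91°
|L| = 10000 / 958.68 ≈ 10.431
Gain = 20 log₁₀(10.431) ≈ 20.37 dB

20.4 dB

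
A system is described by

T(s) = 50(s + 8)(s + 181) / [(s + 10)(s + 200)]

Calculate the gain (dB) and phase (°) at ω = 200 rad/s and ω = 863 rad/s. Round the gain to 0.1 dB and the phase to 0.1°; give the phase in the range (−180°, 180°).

At s = jω = j200:
zero (s+8): 8 + j200 → |·| = √(8²+200²) = √40064 ≈ 200.16, ∠ = arctan(200/8) ≈ 87.71°
zero (s+181): 181 + j200 → |·| = √(181²+200²) = √72761 ≈ 269.74, ∠ = arctan(200/181) ≈ 47.85°
pole (s+10): 10 + j200 → |·| = √(10²+200²) = √40100 ≈ 200.25, ∠ = arctan(200/10) ≈ 87.14°
pole (s+200): 200 + j200 → |·| = √(200²+200²) = √80000 ≈ 282.84, ∠ = arctan(200/200) ≈ 45.00°
|T| = 50 · 53991 / 56639 ≈ 47.662
Gain = 20 log₁₀(47.662) ≈ 33.56 dB
∠T = 135.56° − 132.14° = 3.42°

At s = jω = j863:
zero (s+8): 8 + j863 → |·| = √(8²+863²) = √744833 ≈ 863.04, ∠ = arctan(863/8) ≈ 89.47°
zero (s+181): 181 + j863 → |·| = √(181²+863²) = √777530 ≈ 881.78, ∠ = arctan(863/181) ≈ 78.15°
pole (s+10): 10 + j863 → |·| = √(10²+863²) = √744869 ≈ 863.06, ∠ = arctan(863/10) ≈ 89.34°
pole (s+200): 200 + j863 → |·| = √(200²+863²) = √784769 ≈ 885.87, ∠ = arctan(863/200) ≈ 76.95°
|T| = 50 · 7.6101e+05 / 7.6456e+05 ≈ 49.768
Gain = 20 log₁₀(49.768) ≈ 33.94 dB
∠T = 167.62° − 166.29° = 1.33°

ω = 200: 33.6 dB, 3.4°; ω = 863: 33.9 dB, 1.3°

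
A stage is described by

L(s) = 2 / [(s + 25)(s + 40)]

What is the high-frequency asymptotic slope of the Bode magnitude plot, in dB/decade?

-40 dB/decade

Each pole contributes −20 dB/decade at high frequency; each zero contributes +20 dB/decade.
Net: 0 zero(s) − 2 pole(s) → -40 dB/decade.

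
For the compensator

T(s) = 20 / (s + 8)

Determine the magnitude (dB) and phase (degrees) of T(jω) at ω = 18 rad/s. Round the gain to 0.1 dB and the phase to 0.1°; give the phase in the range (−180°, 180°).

0.1 dB, -66.0°

Substitute s = j18:
Numerator: 20 = 20 + j0
Denominator: (j18) + 8 = 8 + j18
|N| = √(20² + 0²) ≈ 20, ∠N ≈ 0.00°
|D| = √(8² + 18²) ≈ 19.698, ∠D ≈ 66.04°
|T| = 20 / 19.698 ≈ 1.0153
Gain = 20 log₁₀(1.0153) ≈ 0.13 dB
∠T = 0.00° − 66.04° = -66.04°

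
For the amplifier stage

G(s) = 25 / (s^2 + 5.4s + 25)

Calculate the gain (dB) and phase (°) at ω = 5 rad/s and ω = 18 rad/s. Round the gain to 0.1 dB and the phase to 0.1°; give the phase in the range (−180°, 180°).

At s = jω = j5:
quadratic: (j5)² + 5.4·j5 + 25 = 0 + j27 → |·| ≈ 27, ∠ ≈ 90.00°
|G| = 25 / 27 ≈ 0.92593
Gain = 20 log₁₀(0.92593) ≈ -0.67 dB
∠G = 0.00° − 90.00° = -90.00°

At s = jω = j18:
quadratic: (j18)² + 5.4·j18 + 25 = -299 + j97.2 → |·| ≈ 314.4, ∠ ≈ 161.99°
|G| = 25 / 314.4 ≈ 0.079517
Gain = 20 log₁₀(0.079517) ≈ -21.99 dB
∠G = 0.00° − 161.99° = -161.99°

ω = 5: -0.7 dB, -90.0°; ω = 18: -22.0 dB, -162.0°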